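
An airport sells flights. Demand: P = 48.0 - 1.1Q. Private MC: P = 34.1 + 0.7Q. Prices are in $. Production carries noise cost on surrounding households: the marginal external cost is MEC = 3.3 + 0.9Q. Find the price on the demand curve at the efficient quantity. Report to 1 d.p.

P = $43.7

Social marginal cost = private MC + MEC = 37.4 + 1.6Q.
Set SMC = demand: 37.4 + 1.6Q = 48.0 - 1.1Q → Q* = 3.9259.
Consumer price on the demand curve at Q*: 48.0 − 1.1×3.9259 = 43.6815.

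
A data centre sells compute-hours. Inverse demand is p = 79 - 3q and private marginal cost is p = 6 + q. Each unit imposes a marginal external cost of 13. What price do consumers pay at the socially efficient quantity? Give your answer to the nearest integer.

Social marginal cost = private MC + MEC = 19 + q.
Set SMC = demand: 19 + q = 79 - 3q → q* = 15.0000.
Consumer price on the demand curve at q*: 79 − 3×15.0000 = 34.0000.

P = 34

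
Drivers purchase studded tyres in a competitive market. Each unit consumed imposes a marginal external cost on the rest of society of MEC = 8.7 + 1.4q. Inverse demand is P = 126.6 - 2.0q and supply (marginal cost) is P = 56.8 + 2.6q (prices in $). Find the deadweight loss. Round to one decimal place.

Market equilibrium (private): 56.8 + 2.6q = 126.6 - 2.0q → q_m = 15.1739.
Social marginal benefit = demand − MEC = 117.9 - 3.4q.
Set SMB = MC: 117.9 - 3.4q = 56.8 + 2.6q → q* = 10.1833.
The loss is the area between SMB and MC from q* to q_m; with linear curves that's a triangle of height MEC(q_m).
DWL = ½ × 4.9906 × 29.9435 = 74.7180.

DWL = $74.7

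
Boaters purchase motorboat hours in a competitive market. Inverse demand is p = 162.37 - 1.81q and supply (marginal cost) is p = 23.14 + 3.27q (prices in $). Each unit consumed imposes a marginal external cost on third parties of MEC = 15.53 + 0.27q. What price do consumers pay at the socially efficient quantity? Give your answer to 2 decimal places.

P = $120.52

Social marginal benefit = demand − MEC = 146.84 - 2.08q.
Set SMB = MC: 146.84 - 2.08q = 23.14 + 3.27q → q* = 23.1215.
Consumer price on the demand curve at q*: 162.37 − 1.81×23.1215 = 120.5201.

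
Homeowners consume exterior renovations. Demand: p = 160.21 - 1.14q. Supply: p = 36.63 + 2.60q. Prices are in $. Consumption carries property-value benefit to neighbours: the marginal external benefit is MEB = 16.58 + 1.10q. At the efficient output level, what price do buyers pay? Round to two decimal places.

P = $99.69

Social marginal benefit = demand + MEB = 176.79 - 0.04q.
Set SMB = MC: 176.79 - 0.04q = 36.63 + 2.60q → q* = 53.0909.
Consumer price on the demand curve at q*: 160.21 − 1.14×53.0909 = 99.6864.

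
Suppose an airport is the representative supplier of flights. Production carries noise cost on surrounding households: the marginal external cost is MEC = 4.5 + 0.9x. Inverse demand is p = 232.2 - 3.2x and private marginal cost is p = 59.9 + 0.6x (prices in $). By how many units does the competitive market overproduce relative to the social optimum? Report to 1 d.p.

9.6 units

Market equilibrium (private): 59.9 + 0.6x = 232.2 - 3.2x → x_m = 45.3421.
Social marginal cost = private MC + MEC = 64.4 + 1.5x.
Set SMC = demand: 64.4 + 1.5x = 232.2 - 3.2x → x* = 35.7021.
Gap = |45.3421 − 35.7021| = 9.6400.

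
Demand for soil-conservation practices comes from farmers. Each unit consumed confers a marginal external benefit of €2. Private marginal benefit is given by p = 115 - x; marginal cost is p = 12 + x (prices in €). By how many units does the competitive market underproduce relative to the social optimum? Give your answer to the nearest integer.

1 units

Market equilibrium (private): 12 + x = 115 - x → x_m = 51.5000.
Social marginal benefit = demand + MEB = 117 - x.
Set SMB = MC: 117 - x = 12 + x → x* = 52.5000.
Gap = |51.5000 − 52.5000| = 1.0000.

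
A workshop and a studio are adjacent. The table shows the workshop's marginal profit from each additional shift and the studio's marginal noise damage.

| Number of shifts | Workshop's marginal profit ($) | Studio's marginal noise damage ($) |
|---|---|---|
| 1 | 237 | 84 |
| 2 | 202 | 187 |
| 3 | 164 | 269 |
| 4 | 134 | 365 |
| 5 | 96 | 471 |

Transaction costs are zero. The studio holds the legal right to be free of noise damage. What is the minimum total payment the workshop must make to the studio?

Efficient level: marginal profit ≥ marginal noise damage through level 2, so k* = 2.
With the studio holding the right, the workshop must at least compensate total damage at k*: 84 + 187 = 271.

$271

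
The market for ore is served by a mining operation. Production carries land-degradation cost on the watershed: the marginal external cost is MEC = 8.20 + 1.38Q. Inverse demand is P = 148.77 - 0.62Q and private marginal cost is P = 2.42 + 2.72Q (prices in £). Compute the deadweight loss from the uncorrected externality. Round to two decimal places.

Market equilibrium (private): 2.42 + 2.72Q = 148.77 - 0.62Q → Q_m = 43.8174.
Social marginal cost = private MC + MEC = 10.62 + 4.10Q.
Set SMC = demand: 10.62 + 4.10Q = 148.77 - 0.62Q → Q* = 29.2691.
The welfare-loss triangle has base |Q_m − Q*| and height MEC(Q_m) (the vertical gap between SMC and demand is zero at Q* and MEC at Q_m).
DWL = ½ × 14.5483 × 68.6680 = 499.5013.

DWL = £499.50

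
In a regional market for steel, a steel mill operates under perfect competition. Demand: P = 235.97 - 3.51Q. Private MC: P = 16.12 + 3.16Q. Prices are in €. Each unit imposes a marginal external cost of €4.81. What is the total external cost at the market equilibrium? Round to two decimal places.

Market equilibrium (private): 16.12 + 3.16Q = 235.97 - 3.51Q → Q_m = 32.9610.
Total external cost = MEC × Q_m = 4.81 × 32.9610 = 158.5424.

€158.54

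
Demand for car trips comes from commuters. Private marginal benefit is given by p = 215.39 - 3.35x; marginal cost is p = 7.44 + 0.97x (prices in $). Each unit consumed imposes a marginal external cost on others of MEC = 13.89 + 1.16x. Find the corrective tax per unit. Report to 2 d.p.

Social marginal benefit = demand − MEC = 201.50 - 4.51x.
Set SMB = MC: 201.50 - 4.51x = 7.44 + 0.97x → x* = 35.4124.
The Pigouvian tax equals MEC at x*: 13.89 + 1.16×35.4124 = 54.9684.

tax = $54.97 per unit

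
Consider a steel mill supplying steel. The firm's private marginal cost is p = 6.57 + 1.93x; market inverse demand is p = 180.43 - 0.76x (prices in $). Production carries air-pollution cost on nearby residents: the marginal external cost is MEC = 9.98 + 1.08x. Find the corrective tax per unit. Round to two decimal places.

tax = $56.93 per unit

Social marginal cost = private MC + MEC = 16.55 + 3.01x.
Set SMC = demand: 16.55 + 3.01x = 180.43 - 0.76x → x* = 43.4695.
The Pigouvian tax equals MEC at x*: 9.98 + 1.08×43.4695 = 56.9271.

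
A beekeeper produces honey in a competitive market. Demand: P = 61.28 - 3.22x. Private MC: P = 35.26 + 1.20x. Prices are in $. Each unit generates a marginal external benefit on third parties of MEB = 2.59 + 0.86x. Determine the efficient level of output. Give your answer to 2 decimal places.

Social marginal cost = private MC − MEB = 32.67 + 0.34x.
Set SMC = demand: 32.67 + 0.34x = 61.28 - 3.22x → x* = 8.0365.

x* = 8.04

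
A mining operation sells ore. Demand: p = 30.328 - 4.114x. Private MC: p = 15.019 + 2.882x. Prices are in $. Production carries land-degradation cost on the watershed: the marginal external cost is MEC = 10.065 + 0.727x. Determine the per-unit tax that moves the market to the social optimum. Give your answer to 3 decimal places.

tax = $10.559 per unit

Social marginal cost = private MC + MEC = 25.084 + 3.609x.
Set SMC = demand: 25.084 + 3.609x = 30.328 - 4.114x → x* = 0.6790.
The Pigouvian tax equals MEC at x*: 10.065 + 0.727×0.6790 = 10.5586.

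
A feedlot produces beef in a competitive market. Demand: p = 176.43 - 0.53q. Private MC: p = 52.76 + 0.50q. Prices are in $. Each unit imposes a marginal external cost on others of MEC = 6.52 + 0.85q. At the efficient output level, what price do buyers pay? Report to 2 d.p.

Social marginal cost = private MC + MEC = 59.28 + 1.35q.
Set SMC = demand: 59.28 + 1.35q = 176.43 - 0.53q → q* = 62.3138.
Consumer price on the demand curve at q*: 176.43 − 0.53×62.3138 = 143.4037.

P = $143.40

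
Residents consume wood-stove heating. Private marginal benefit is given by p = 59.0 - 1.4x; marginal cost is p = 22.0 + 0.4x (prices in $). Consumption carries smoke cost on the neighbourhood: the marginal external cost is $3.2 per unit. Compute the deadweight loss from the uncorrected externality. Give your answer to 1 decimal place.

DWL = $2.8

Market equilibrium (private): 22.0 + 0.4x = 59.0 - 1.4x → x_m = 20.5556.
Social marginal benefit = demand − MEC = 55.8 - 1.4x.
Set SMB = MC: 55.8 - 1.4x = 22.0 + 0.4x → x* = 18.7778.
The loss is the area between SMB and MC from x* to x_m; with linear curves that's a triangle of height MEC(x_m).
DWL = ½ × 1.7778 × 3.2000 = 2.8445.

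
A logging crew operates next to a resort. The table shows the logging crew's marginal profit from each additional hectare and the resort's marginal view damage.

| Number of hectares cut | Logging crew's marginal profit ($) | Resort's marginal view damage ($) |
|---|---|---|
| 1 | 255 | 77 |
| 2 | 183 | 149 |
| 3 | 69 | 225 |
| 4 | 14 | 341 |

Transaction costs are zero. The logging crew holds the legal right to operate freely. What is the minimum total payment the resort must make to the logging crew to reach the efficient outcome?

$83

Left alone the logging crew would choose level 4 (marginal profit stays positive).
Efficient level: k* = 2 (marginal profit ≥ marginal view damage through 2).
The resort must at least cover the logging crew's forgone profit from cutting 4→2: 69 + 14 = 83.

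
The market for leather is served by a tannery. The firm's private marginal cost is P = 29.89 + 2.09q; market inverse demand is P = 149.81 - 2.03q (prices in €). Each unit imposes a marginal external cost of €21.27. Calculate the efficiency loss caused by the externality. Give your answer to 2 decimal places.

Market equilibrium (private): 29.89 + 2.09q = 149.81 - 2.03q → q_m = 29.1068.
Social marginal cost = private MC + MEC = 51.16 + 2.09q.
Set SMC = demand: 51.16 + 2.09q = 149.81 - 2.03q → q* = 23.9442.
The loss is the area between SMC and demand from q* to q_m; with linear curves that's a triangle of height MEC(q_m).
DWL = ½ × 5.1626 × 21.2700 = 54.9043.

DWL = €54.90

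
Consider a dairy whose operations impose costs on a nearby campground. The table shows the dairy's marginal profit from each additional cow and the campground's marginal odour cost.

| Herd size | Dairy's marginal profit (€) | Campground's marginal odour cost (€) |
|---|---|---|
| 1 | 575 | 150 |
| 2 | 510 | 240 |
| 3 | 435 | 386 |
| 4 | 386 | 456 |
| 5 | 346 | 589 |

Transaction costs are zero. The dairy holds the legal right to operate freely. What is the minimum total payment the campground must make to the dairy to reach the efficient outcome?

€732

Left alone the dairy would choose level 5 (marginal profit stays positive).
Efficient level: k* = 3 (marginal profit ≥ marginal odour cost through 3).
The campground must at least cover the dairy's forgone profit from cutting 5→3: 386 + 346 = 732.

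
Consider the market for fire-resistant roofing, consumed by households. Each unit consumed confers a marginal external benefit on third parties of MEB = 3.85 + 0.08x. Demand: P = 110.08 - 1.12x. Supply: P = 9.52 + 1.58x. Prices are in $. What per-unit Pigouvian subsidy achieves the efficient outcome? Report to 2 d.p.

Social marginal benefit = demand + MEB = 113.93 - 1.04x.
Set SMB = MC: 113.93 - 1.04x = 9.52 + 1.58x → x* = 39.8511.
The Pigouvian subsidy equals MEB at x*: 3.85 + 0.08×39.8511 = 7.0381.

subsidy = $7.04 per unit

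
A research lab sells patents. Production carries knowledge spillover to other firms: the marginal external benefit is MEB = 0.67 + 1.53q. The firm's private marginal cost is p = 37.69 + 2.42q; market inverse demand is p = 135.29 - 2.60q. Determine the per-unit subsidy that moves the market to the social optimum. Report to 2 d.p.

subsidy = 43.75 per unit

Social marginal cost = private MC − MEB = 37.02 + 0.89q.
Set SMC = demand: 37.02 + 0.89q = 135.29 - 2.60q → q* = 28.1576.
The Pigouvian subsidy equals MEB at q*: 0.67 + 1.53×28.1576 = 43.7511.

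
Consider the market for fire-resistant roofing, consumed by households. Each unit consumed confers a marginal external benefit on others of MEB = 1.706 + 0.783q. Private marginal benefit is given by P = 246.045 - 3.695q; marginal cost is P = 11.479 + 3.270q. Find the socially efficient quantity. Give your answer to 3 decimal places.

q* = 38.219

Social marginal benefit = demand + MEB = 247.751 - 2.912q.
Set SMB = MC: 247.751 - 2.912q = 11.479 + 3.270q → q* = 38.2193.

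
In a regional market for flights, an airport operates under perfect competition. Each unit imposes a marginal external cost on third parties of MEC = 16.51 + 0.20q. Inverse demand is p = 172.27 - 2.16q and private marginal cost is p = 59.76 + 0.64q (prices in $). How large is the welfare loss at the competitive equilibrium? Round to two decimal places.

DWL = $100.42

Market equilibrium (private): 59.76 + 0.64q = 172.27 - 2.16q → q_m = 40.1821.
Social marginal cost = private MC + MEC = 76.27 + 0.84q.
Set SMC = demand: 76.27 + 0.84q = 172.27 - 2.16q → q* = 32.0000.
Height of the DWL triangle at q_m is SMC(q_m) − demand(q_m) = MEC(q_m) = 24.5464.
DWL = ½ × 8.1821 × 24.5464 = 100.4205.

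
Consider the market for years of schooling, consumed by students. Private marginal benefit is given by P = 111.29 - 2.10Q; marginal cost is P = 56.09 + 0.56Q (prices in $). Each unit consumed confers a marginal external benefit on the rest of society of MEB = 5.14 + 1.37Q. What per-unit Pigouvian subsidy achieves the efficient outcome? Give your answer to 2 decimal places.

Social marginal benefit = demand + MEB = 116.43 - 0.73Q.
Set SMB = MC: 116.43 - 0.73Q = 56.09 + 0.56Q → Q* = 46.7752.
The Pigouvian subsidy equals MEB at Q*: 5.14 + 1.37×46.7752 = 69.2220.

subsidy = $69.22 per unit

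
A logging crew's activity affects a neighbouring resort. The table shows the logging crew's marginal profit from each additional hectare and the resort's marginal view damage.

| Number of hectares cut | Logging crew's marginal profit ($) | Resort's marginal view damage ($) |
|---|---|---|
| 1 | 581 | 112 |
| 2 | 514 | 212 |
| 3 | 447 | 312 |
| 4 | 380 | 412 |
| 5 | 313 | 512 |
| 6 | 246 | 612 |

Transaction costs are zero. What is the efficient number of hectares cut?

Bargaining reaches the level where marginal profit last exceeds marginal view damage.
That holds through level 3 (447 ≥ 312) but not at 4 (380 < 412).

3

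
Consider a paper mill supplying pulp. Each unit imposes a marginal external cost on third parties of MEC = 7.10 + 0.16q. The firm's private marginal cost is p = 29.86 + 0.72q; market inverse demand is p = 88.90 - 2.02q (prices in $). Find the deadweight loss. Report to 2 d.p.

DWL = $19.18

Market equilibrium (private): 29.86 + 0.72q = 88.90 - 2.02q → q_m = 21.5474.
Social marginal cost = private MC + MEC = 36.96 + 0.88q.
Set SMC = demand: 36.96 + 0.88q = 88.90 - 2.02q → q* = 17.9103.
Between q* and q_m the wedge SMC − demand runs linearly from 0 to MEC(q_m), so the loss is a triangle.
DWL = ½ × 3.6371 × 10.5476 = 19.1813.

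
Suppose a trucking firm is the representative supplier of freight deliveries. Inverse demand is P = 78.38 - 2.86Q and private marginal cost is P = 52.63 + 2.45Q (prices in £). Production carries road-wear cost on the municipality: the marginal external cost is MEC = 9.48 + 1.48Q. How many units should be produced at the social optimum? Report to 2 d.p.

Social marginal cost = private MC + MEC = 62.11 + 3.93Q.
Set SMC = demand: 62.11 + 3.93Q = 78.38 - 2.86Q → Q* = 2.3962.

Q* = 2.40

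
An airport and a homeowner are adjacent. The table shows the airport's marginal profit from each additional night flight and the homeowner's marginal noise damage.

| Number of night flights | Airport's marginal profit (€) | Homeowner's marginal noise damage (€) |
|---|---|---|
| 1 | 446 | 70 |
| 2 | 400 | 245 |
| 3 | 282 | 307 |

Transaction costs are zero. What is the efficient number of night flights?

2

Bargaining reaches the level where marginal profit last exceeds marginal noise damage.
That holds through level 2 (400 ≥ 245) but not at 3 (282 < 307).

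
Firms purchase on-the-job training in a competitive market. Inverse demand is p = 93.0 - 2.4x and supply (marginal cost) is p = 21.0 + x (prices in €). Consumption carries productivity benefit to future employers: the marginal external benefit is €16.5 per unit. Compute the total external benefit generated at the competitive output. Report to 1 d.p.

Market equilibrium (private): 21.0 + x = 93.0 - 2.4x → x_m = 21.1765.
Total external benefit = MEB × x_m = 16.5 × 21.1765 = 349.4123.

€349.4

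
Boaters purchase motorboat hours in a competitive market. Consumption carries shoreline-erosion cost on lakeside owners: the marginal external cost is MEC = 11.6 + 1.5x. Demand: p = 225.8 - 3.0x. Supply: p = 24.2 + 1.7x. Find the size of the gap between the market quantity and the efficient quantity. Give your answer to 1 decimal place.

Market equilibrium (private): 24.2 + 1.7x = 225.8 - 3.0x → x_m = 42.8936.
Social marginal benefit = demand − MEC = 214.2 - 4.5x.
Set SMB = MC: 214.2 - 4.5x = 24.2 + 1.7x → x* = 30.6452.
Gap = |42.8936 − 30.6452| = 12.2484.

12.2 units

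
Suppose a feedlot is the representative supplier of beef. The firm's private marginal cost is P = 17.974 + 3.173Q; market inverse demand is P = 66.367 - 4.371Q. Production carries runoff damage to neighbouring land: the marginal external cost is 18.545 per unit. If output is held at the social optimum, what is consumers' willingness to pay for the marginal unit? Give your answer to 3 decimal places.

Social marginal cost = private MC + MEC = 36.519 + 3.173Q.
Set SMC = demand: 36.519 + 3.173Q = 66.367 - 4.371Q → Q* = 3.9565.
Consumer price on the demand curve at Q*: 66.367 − 4.371×3.9565 = 49.0731.

P = 49.073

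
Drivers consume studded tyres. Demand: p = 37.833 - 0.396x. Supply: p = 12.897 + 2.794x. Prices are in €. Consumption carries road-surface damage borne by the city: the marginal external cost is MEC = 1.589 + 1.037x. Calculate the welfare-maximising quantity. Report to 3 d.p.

x* = 5.523

Social marginal benefit = demand − MEC = 36.244 - 1.433x.
Set SMB = MC: 36.244 - 1.433x = 12.897 + 2.794x → x* = 5.5233.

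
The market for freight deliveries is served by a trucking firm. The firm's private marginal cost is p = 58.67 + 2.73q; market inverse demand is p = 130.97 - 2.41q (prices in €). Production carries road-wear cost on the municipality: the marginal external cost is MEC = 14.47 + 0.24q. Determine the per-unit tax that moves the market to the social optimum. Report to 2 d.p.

tax = €17.05 per unit

Social marginal cost = private MC + MEC = 73.14 + 2.97q.
Set SMC = demand: 73.14 + 2.97q = 130.97 - 2.41q → q* = 10.7491.
The Pigouvian tax equals MEC at q*: 14.47 + 0.24×10.7491 = 17.0498.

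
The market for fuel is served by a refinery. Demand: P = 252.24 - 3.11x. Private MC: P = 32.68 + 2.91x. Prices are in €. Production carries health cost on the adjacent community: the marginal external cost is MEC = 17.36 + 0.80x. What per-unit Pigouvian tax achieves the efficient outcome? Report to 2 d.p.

tax = €41.08 per unit

Social marginal cost = private MC + MEC = 50.04 + 3.71x.
Set SMC = demand: 50.04 + 3.71x = 252.24 - 3.11x → x* = 29.6481.
The Pigouvian tax equals MEC at x*: 17.36 + 0.80×29.6481 = 41.0785.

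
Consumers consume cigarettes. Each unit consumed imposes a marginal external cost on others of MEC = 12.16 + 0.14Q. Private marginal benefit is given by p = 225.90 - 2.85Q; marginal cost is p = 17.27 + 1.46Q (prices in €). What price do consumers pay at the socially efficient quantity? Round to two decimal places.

P = €100.07

Social marginal benefit = demand − MEC = 213.74 - 2.99Q.
Set SMB = MC: 213.74 - 2.99Q = 17.27 + 1.46Q → Q* = 44.1506.
Consumer price on the demand curve at Q*: 225.90 − 2.85×44.1506 = 100.0708.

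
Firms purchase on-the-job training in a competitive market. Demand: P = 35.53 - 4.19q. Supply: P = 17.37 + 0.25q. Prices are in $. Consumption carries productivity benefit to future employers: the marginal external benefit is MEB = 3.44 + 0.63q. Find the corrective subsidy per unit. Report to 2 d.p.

Social marginal benefit = demand + MEB = 38.97 - 3.56q.
Set SMB = MC: 38.97 - 3.56q = 17.37 + 0.25q → q* = 5.6693.
The Pigouvian subsidy equals MEB at q*: 3.44 + 0.63×5.6693 = 7.0117.

subsidy = $7.01 per unit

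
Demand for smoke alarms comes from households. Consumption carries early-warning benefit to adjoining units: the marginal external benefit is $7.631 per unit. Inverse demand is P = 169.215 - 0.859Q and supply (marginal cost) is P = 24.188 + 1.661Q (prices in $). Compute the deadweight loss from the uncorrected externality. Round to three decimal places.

Market equilibrium (private): 24.188 + 1.661Q = 169.215 - 0.859Q → Q_m = 57.5504.
Social marginal benefit = demand + MEB = 176.846 - 0.859Q.
Set SMB = MC: 176.846 - 0.859Q = 24.188 + 1.661Q → Q* = 60.5786.
The welfare-loss triangle has base |Q_m − Q*| and height MEB(Q_m) (the vertical gap between SMB and MC is zero at Q* and MEB at Q_m).
DWL = ½ × 3.0282 × 7.6310 = 11.5541.

DWL = $11.554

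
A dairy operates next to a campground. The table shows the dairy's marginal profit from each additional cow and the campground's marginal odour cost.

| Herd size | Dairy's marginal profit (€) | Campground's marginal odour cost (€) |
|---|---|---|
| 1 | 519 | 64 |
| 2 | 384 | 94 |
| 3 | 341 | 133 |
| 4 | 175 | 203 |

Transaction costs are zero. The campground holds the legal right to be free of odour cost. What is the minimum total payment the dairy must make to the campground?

€291

Efficient level: marginal profit ≥ marginal odour cost through level 3, so k* = 3.
With the campground holding the right, the dairy must at least compensate total damage at k*: 64 + 94 + 133 = 291.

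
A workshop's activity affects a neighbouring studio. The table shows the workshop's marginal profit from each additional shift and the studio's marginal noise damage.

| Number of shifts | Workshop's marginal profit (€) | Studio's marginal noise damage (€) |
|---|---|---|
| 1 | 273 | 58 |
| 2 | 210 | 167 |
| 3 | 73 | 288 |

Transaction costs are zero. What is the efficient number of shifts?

2

Bargaining reaches the level where marginal profit last exceeds marginal noise damage.
That holds through level 2 (210 ≥ 167) but not at 3 (73 < 288).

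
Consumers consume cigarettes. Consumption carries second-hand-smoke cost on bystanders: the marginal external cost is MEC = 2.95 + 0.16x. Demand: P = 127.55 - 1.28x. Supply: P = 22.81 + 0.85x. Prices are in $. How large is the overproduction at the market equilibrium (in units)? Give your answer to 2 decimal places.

Market equilibrium (private): 22.81 + 0.85x = 127.55 - 1.28x → x_m = 49.1737.
Social marginal benefit = demand − MEC = 124.60 - 1.44x.
Set SMB = MC: 124.60 - 1.44x = 22.81 + 0.85x → x* = 44.4498.
Gap = |49.1737 − 44.4498| = 4.7239.

4.72 units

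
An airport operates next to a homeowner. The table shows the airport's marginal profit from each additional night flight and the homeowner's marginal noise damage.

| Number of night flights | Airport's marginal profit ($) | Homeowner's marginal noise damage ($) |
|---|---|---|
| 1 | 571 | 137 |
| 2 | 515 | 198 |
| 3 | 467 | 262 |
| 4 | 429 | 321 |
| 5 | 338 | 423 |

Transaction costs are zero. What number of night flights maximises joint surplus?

4

Bargaining reaches the level where marginal profit last exceeds marginal noise damage.
That holds through level 4 (429 ≥ 321) but not at 5 (338 < 423).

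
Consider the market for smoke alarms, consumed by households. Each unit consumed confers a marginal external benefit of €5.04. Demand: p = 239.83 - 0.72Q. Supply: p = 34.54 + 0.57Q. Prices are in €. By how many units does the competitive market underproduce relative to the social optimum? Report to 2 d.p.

3.91 units

Market equilibrium (private): 34.54 + 0.57Q = 239.83 - 0.72Q → Q_m = 159.1395.
Social marginal benefit = demand + MEB = 244.87 - 0.72Q.
Set SMB = MC: 244.87 - 0.72Q = 34.54 + 0.57Q → Q* = 163.0465.
Gap = |159.1395 − 163.0465| = 3.9070.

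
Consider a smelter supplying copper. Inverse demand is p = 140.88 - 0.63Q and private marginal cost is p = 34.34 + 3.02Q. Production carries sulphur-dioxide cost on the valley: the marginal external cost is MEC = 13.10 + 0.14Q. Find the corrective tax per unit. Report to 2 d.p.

tax = 16.55 per unit

Social marginal cost = private MC + MEC = 47.44 + 3.16Q.
Set SMC = demand: 47.44 + 3.16Q = 140.88 - 0.63Q → Q* = 24.6544.
The Pigouvian tax equals MEC at Q*: 13.10 + 0.14×24.6544 = 16.5516.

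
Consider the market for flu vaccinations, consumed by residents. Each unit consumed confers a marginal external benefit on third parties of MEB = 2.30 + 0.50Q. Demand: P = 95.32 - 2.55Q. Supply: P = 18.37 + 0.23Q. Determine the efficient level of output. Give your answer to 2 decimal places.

Q* = 34.76

Social marginal benefit = demand + MEB = 97.62 - 2.05Q.
Set SMB = MC: 97.62 - 2.05Q = 18.37 + 0.23Q → Q* = 34.7588.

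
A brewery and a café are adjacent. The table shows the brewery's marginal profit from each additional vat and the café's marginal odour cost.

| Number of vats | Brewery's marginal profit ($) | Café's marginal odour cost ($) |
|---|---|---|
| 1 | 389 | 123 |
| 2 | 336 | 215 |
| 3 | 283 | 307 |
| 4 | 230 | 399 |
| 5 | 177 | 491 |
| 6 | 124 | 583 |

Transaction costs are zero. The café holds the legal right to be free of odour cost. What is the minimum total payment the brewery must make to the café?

$338

Efficient level: marginal profit ≥ marginal odour cost through level 2, so k* = 2.
With the café holding the right, the brewery must at least compensate total damage at k*: 123 + 215 = 338.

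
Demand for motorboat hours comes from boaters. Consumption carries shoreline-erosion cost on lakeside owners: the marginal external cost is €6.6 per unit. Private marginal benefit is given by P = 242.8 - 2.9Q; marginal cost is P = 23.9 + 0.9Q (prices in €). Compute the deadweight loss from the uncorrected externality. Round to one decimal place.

Market equilibrium (private): 23.9 + 0.9Q = 242.8 - 2.9Q → Q_m = 57.6053.
Social marginal benefit = demand − MEC = 236.2 - 2.9Q.
Set SMB = MC: 236.2 - 2.9Q = 23.9 + 0.9Q → Q* = 55.8684.
Height of the DWL triangle at Q_m is MC(Q_m) − SMB(Q_m) = MEC(Q_m) = 6.6000.
DWL = ½ × 1.7369 × 6.6000 = 5.7318.

DWL = €5.7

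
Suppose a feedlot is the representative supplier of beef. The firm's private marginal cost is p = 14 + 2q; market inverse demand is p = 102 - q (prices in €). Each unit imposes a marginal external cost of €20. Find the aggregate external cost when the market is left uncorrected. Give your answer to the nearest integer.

€587

Market equilibrium (private): 14 + 2q = 102 - q → q_m = 29.3333.
Total external cost = MEC × q_m = 20 × 29.3333 = 586.6660.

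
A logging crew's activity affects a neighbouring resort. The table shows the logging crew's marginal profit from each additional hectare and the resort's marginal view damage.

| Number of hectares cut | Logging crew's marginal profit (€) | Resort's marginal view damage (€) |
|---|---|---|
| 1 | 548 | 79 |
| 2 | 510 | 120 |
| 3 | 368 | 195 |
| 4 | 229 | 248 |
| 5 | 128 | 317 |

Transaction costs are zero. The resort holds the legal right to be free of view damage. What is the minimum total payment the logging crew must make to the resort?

€394

Efficient level: marginal profit ≥ marginal view damage through level 3, so k* = 3.
With the resort holding the right, the logging crew must at least compensate total damage at k*: 79 + 120 + 195 = 394.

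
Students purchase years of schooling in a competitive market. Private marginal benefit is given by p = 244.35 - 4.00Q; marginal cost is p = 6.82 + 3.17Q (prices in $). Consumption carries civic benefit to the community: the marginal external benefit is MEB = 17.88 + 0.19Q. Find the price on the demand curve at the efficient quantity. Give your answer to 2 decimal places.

P = $97.98

Social marginal benefit = demand + MEB = 262.23 - 3.81Q.
Set SMB = MC: 262.23 - 3.81Q = 6.82 + 3.17Q → Q* = 36.5917.
Consumer price on the demand curve at Q*: 244.35 − 4.00×36.5917 = 97.9832.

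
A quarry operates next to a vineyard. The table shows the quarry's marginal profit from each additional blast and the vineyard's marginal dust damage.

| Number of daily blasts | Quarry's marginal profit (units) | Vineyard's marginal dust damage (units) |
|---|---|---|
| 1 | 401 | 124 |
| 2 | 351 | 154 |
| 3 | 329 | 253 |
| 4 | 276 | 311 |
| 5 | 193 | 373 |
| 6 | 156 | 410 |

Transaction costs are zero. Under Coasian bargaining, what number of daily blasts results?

3

Bargaining reaches the level where marginal profit last exceeds marginal dust damage.
That holds through level 3 (329 ≥ 253) but not at 4 (276 < 311).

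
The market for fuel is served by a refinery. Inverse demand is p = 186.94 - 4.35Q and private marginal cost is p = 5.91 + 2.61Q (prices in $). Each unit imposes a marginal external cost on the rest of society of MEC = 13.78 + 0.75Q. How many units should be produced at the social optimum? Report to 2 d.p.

Q* = 21.69

Social marginal cost = private MC + MEC = 19.69 + 3.36Q.
Set SMC = demand: 19.69 + 3.36Q = 186.94 - 4.35Q → Q* = 21.6926.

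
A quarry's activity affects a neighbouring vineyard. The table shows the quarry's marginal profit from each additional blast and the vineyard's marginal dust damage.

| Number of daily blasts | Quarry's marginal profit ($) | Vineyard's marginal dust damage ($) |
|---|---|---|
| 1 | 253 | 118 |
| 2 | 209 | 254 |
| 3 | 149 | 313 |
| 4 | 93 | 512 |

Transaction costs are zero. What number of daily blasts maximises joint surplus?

Bargaining reaches the level where marginal profit last exceeds marginal dust damage.
That holds through level 1 (253 ≥ 118) but not at 2 (209 < 254).

1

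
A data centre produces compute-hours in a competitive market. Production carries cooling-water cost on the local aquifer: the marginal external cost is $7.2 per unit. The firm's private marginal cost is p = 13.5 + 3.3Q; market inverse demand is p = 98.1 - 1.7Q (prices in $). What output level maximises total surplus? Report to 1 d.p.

Social marginal cost = private MC + MEC = 20.7 + 3.3Q.
Set SMC = demand: 20.7 + 3.3Q = 98.1 - 1.7Q → Q* = 15.4800.

Q* = 15.5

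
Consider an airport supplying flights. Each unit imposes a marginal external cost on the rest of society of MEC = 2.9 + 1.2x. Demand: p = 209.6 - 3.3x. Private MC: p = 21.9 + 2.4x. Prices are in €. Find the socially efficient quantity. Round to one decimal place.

x* = 26.8

Social marginal cost = private MC + MEC = 24.8 + 3.6x.
Set SMC = demand: 24.8 + 3.6x = 209.6 - 3.3x → x* = 26.7826.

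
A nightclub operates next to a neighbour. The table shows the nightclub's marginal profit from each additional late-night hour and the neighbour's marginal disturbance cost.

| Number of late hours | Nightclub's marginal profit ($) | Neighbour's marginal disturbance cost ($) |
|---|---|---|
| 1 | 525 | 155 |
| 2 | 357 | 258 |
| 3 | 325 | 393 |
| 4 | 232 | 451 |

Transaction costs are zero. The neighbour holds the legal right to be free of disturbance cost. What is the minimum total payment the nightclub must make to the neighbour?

$413

Efficient level: marginal profit ≥ marginal disturbance cost through level 2, so k* = 2.
With the neighbour holding the right, the nightclub must at least compensate total damage at k*: 155 + 258 = 413.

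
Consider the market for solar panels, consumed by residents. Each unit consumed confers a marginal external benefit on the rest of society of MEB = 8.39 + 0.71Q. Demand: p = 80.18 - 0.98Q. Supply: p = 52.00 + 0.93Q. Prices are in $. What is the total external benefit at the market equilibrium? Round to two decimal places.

$201.06

Market equilibrium (private): 52.00 + 0.93Q = 80.18 - 0.98Q → Q_m = 14.7539.
Total external benefit = ∫₀^{Q_m} (8.39 + 0.71Q) dQ = 8.39×14.7539 + ½×0.71×14.7539² = 201.0608.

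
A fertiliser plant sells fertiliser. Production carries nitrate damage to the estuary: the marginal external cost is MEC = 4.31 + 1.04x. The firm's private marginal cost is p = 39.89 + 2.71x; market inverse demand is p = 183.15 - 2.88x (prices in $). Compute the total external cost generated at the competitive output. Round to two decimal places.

$451.99

Market equilibrium (private): 39.89 + 2.71x = 183.15 - 2.88x → x_m = 25.6279.
Total external cost = ∫₀^{x_m} (4.31 + 1.04x) dx = 4.31×25.6279 + ½×1.04×25.6279² = 451.9867.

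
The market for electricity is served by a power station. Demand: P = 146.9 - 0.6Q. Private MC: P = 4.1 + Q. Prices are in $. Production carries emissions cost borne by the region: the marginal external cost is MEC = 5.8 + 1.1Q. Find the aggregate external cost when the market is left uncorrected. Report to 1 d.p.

Market equilibrium (private): 4.1 + Q = 146.9 - 0.6Q → Q_m = 89.2500.
Total external cost = ∫₀^{Q_m} (5.8 + 1.1Q) dQ = 5.8×89.2500 + ½×1.1×89.2500² = 4898.7094.

$4898.7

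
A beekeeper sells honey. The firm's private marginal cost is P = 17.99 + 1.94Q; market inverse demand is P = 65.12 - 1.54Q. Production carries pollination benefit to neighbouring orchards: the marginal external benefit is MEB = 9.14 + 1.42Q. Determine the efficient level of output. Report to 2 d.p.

Q* = 27.32

Social marginal cost = private MC − MEB = 8.85 + 0.52Q.
Set SMC = demand: 8.85 + 0.52Q = 65.12 - 1.54Q → Q* = 27.3155.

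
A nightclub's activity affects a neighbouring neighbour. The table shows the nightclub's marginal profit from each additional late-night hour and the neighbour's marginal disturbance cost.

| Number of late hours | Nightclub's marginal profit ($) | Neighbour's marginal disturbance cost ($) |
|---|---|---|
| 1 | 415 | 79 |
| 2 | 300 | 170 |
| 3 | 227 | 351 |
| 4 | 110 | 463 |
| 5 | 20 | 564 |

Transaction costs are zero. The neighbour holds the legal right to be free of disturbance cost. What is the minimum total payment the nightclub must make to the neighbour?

Efficient level: marginal profit ≥ marginal disturbance cost through level 2, so k* = 2.
With the neighbour holding the right, the nightclub must at least compensate total damage at k*: 79 + 170 = 249.

$249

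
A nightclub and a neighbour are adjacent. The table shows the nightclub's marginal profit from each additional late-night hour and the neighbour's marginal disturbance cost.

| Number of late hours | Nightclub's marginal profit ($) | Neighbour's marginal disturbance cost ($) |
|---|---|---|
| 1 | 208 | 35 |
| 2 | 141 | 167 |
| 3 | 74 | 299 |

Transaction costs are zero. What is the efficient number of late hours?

1

Bargaining reaches the level where marginal profit last exceeds marginal disturbance cost.
That holds through level 1 (208 ≥ 35) but not at 2 (141 < 167).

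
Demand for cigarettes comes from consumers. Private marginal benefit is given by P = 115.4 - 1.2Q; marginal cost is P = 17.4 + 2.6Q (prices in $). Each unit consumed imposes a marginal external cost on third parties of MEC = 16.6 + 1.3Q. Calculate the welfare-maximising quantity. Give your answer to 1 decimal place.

Social marginal benefit = demand − MEC = 98.8 - 2.5Q.
Set SMB = MC: 98.8 - 2.5Q = 17.4 + 2.6Q → Q* = 15.9608.

Q* = 16.0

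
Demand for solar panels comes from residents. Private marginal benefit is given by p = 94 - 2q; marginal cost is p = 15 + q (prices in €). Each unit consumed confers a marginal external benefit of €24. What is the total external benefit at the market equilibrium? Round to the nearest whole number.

Market equilibrium (private): 15 + q = 94 - 2q → q_m = 26.3333.
Total external benefit = MEB × q_m = 24 × 26.3333 = 631.9992.

€632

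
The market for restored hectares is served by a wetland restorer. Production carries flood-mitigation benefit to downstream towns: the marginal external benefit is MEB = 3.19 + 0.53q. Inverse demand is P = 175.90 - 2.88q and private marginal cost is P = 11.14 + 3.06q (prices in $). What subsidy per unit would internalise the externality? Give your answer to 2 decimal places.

Social marginal cost = private MC − MEB = 7.95 + 2.53q.
Set SMC = demand: 7.95 + 2.53q = 175.90 - 2.88q → q* = 31.0444.
The Pigouvian subsidy equals MEB at q*: 3.19 + 0.53×31.0444 = 19.6435.

subsidy = $19.64 per unit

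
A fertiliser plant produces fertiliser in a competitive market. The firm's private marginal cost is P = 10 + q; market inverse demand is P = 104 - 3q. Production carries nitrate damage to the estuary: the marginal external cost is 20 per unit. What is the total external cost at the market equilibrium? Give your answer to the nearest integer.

Market equilibrium (private): 10 + q = 104 - 3q → q_m = 23.5000.
Total external cost = MEC × q_m = 20 × 23.5000 = 470.0000.

470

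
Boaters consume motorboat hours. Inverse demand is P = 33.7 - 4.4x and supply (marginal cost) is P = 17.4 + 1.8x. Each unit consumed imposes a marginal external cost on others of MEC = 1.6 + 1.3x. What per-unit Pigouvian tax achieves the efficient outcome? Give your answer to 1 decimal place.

tax = 4.1 per unit

Social marginal benefit = demand − MEC = 32.1 - 5.7x.
Set SMB = MC: 32.1 - 5.7x = 17.4 + 1.8x → x* = 1.9600.
The Pigouvian tax equals MEC at x*: 1.6 + 1.3×1.9600 = 4.1480.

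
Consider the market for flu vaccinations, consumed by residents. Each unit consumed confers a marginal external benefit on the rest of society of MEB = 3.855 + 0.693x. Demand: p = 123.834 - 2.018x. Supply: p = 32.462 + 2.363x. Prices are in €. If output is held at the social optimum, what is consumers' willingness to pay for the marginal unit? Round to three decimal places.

P = €71.728

Social marginal benefit = demand + MEB = 127.689 - 1.325x.
Set SMB = MC: 127.689 - 1.325x = 32.462 + 2.363x → x* = 25.8208.
Consumer price on the demand curve at x*: 123.834 − 2.018×25.8208 = 71.7276.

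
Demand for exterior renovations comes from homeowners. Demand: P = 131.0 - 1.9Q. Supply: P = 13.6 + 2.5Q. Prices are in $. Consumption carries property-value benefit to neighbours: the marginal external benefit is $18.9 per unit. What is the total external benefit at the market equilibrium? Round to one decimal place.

$504.3

Market equilibrium (private): 13.6 + 2.5Q = 131.0 - 1.9Q → Q_m = 26.6818.
Total external benefit = MEB × Q_m = 18.9 × 26.6818 = 504.2860.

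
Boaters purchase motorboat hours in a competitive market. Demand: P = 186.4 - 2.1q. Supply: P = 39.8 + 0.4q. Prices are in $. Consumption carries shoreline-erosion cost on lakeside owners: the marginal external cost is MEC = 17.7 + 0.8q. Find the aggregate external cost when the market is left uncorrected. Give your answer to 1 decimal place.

Market equilibrium (private): 39.8 + 0.4q = 186.4 - 2.1q → q_m = 58.6400.
Total external cost = ∫₀^{q_m} (17.7 + 0.8q) dq = 17.7×58.6400 + ½×0.8×58.6400² = 2413.3878.

$2413.4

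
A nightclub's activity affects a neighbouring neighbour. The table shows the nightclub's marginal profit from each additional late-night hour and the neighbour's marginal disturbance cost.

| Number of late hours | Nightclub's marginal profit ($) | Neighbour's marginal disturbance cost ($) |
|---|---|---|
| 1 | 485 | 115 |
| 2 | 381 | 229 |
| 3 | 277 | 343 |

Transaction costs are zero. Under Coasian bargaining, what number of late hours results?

Bargaining reaches the level where marginal profit last exceeds marginal disturbance cost.
That holds through level 2 (381 ≥ 229) but not at 3 (277 < 343).

2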